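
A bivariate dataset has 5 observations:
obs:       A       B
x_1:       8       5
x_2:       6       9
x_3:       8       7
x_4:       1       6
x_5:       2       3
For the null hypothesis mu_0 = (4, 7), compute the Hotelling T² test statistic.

Step 1 — sample mean vector:
  mean(A) = (8 + 6 + 8 + 1 + 2) / 5 = 25/5 = 5
  mean(B) = (5 + 9 + 7 + 6 + 3) / 5 = 30/5 = 6
  x̄ = (5, 6),  deviation x̄ - mu_0 = (5, 6) - (4, 7) = (1, -1).

Step 2 — sample covariance matrix, S[i,j] = (1/(n-1)) · Σ_k (x_{k,i} - mean_i) · (x_{k,j} - mean_j), divisor n-1 = 4:
  S[A,A] = ((3)·(3) + (1)·(1) + (3)·(3) + (-4)·(-4) + (-3)·(-3)) / 4 = 44/4 = 11
  S[A,B] = ((3)·(-1) + (1)·(3) + (3)·(1) + (-4)·(0) + (-3)·(-3)) / 4 = 12/4 = 3
  S[B,B] = ((-1)·(-1) + (3)·(3) + (1)·(1) + (0)·(0) + (-3)·(-3)) / 4 = 20/4 = 5
  S = [[11, 3],
 [3, 5]].

Step 3 — invert S. det(S) = 11·5 - (3)² = 46.
  S^{-1} = (1/det) · [[d, -b], [-b, a]] = [[0.1087, -0.0652],
 [-0.0652, 0.2391]].

Step 4 — quadratic form (x̄ - mu_0)^T · S^{-1} · (x̄ - mu_0):
  S^{-1} · (x̄ - mu_0) = (0.1739, -0.3043),
  (x̄ - mu_0)^T · [...] = (1)·(0.1739) + (-1)·(-0.3043) = 0.4783.

Step 5 — scale by n: T² = 5 · 0.4783 = 2.3913.

T² ≈ 2.3913


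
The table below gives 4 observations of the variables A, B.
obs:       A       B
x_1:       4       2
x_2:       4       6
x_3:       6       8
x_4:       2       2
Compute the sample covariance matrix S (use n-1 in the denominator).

Step 1 — column means:
  mean(A) = (4 + 4 + 6 + 2) / 4 = 16/4 = 4
  mean(B) = (2 + 6 + 8 + 2) / 4 = 18/4 = 4.5

Step 2 — sample covariance S[i,j] = (1/(n-1)) · Σ_k (x_{k,i} - mean_i) · (x_{k,j} - mean_j), with n-1 = 3.
  S[A,A] = ((0)·(0) + (0)·(0) + (2)·(2) + (-2)·(-2)) / 3 = 8/3 = 2.6667
  S[A,B] = ((0)·(-2.5) + (0)·(1.5) + (2)·(3.5) + (-2)·(-2.5)) / 3 = 12/3 = 4
  S[B,B] = ((-2.5)·(-2.5) + (1.5)·(1.5) + (3.5)·(3.5) + (-2.5)·(-2.5)) / 3 = 27/3 = 9

S is symmetric (S[j,i] = S[i,j]). Assembling:

S = [[2.6667, 4],
 [4, 9]]


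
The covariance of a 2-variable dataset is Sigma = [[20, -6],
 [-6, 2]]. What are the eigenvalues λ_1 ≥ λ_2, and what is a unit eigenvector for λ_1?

Step 1 — characteristic polynomial of 2×2 Sigma:
  det(Sigma - λI) = λ² - trace · λ + det = 0.
  trace = 20 + 2 = 22, det = 20·2 - (-6)² = 4.
Step 2 — discriminant:
  Δ = trace² - 4·det = 484 - 16 = 468.
Step 3 — eigenvalues:
  λ = (trace ± √Δ)/2 = (22 ± 21.6333)/2,
  λ_1 = 21.8167,  λ_2 = 0.1833.

Step 4 — unit eigenvector for λ_1: solve (Sigma - λ_1 I)v = 0. First row:
  (20 - 21.8167)·v_x + (-6)·v_y = 0, i.e. (-1.8167)·v_x + (-6)·v_y = 0,
  so v ∝ (b, λ_1 - a) = (-6, 1.8167); multiply by -1 so the first entry is positive: u = (6, -1.8167).
  ||u|| = √((6)² + (-1.8167)²) = √(39.3002) ≈ 6.269,
  v_1 = u/||u|| ≈ (0.9571, -0.2898) (||v_1|| = 1).

λ_1 = 21.8167,  λ_2 = 0.1833;  v_1 ≈ (0.9571, -0.2898)


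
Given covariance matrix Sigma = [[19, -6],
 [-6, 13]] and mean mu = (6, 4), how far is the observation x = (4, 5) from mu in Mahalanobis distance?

Step 1 — centre the observation: (x - mu) = (-2, 1).

Step 2 — invert Sigma. det(Sigma) = 19·13 - (-6)² = 211.
  Sigma^{-1} = (1/det) · [[d, -b], [-b, a]] = [[0.0616, 0.0284],
 [0.0284, 0.09]].

Step 3 — form the quadratic (x - mu)^T · Sigma^{-1} · (x - mu):
  Sigma^{-1} · (x - mu) = (-0.0948, 0.0332).
  (x - mu)^T · [Sigma^{-1} · (x - mu)] = (-2)·(-0.0948) + (1)·(0.0332) = 0.2227.

Step 4 — take square root: d = √(0.2227) ≈ 0.472.

d(x, mu) = √(0.2227) ≈ 0.472


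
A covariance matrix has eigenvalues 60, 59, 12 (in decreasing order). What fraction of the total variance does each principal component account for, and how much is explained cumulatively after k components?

Step 1 — total variance = trace(Sigma) = Σ λ_i = 60 + 59 + 12 = 131.

Step 2 — fraction explained by component i = λ_i / Σ λ:
  PC1: 60/131 = 0.458
  PC2: 59/131 = 0.4504
  PC3: 12/131 = 0.0916

Step 3 — cumulative fraction after k components = (λ_1 + ... + λ_k) / Σ λ:
  k = 1: 60/131 = 0.458
  k = 2: (60 + 59)/131 = 119/131 = 0.9084
  k = 3: (60 + 59 + 12)/131 = 131/131 = 1

Summary (fraction, with percent):

explained: PC1 0.458 (45.8%), PC2 0.4504 (45.04%), PC3 0.0916 (9.16%);  cumulative: 0.458, 0.9084, 1


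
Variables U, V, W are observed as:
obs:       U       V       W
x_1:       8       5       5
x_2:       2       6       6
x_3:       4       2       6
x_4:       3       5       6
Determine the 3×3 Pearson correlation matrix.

Step 1 — column means:
  mean(U) = (8 + 2 + 4 + 3) / 4 = 17/4 = 4.25
  mean(V) = (5 + 6 + 2 + 5) / 4 = 18/4 = 4.5
  mean(W) = (5 + 6 + 6 + 6) / 4 = 23/4 = 5.75

Step 2 — sample variances and covariances s[i,j] = (1/(n-1)) · Σ_k (x_{k,i} - mean_i) · (x_{k,j} - mean_j), with n-1 = 3:
  s[U,U] = ((3.75)·(3.75) + (-2.25)·(-2.25) + (-0.25)·(-0.25) + (-1.25)·(-1.25)) / 3 = 20.75/3 = 6.9167
  s[U,V] = ((3.75)·(0.5) + (-2.25)·(1.5) + (-0.25)·(-2.5) + (-1.25)·(0.5)) / 3 = -1.5/3 = -0.5
  s[U,W] = ((3.75)·(-0.75) + (-2.25)·(0.25) + (-0.25)·(0.25) + (-1.25)·(0.25)) / 3 = -3.75/3 = -1.25
  s[V,V] = ((0.5)·(0.5) + (1.5)·(1.5) + (-2.5)·(-2.5) + (0.5)·(0.5)) / 3 = 9/3 = 3
  s[V,W] = ((0.5)·(-0.75) + (1.5)·(0.25) + (-2.5)·(0.25) + (0.5)·(0.25)) / 3 = -0.5/3 = -0.1667
  s[W,W] = ((-0.75)·(-0.75) + (0.25)·(0.25) + (0.25)·(0.25) + (0.25)·(0.25)) / 3 = 0.75/3 = 0.25
  Sample standard deviations s_i = √(s[i,i]):
  s(U) = √(6.9167) = 2.63
  s(V) = √(3) = 1.7321
  s(W) = √(0.25) = 0.5

Step 3 — r_{ij} = s_{ij} / (s_i · s_j):
  r[U,U] = 1 (diagonal).
  r[U,V] = -0.5 / (2.63 · 1.7321) = -0.5 / 4.5552 = -0.1098
  r[U,W] = -1.25 / (2.63 · 0.5) = -1.25 / 1.315 = -0.9506
  r[V,V] = 1 (diagonal).
  r[V,W] = -0.1667 / (1.7321 · 0.5) = -0.1667 / 0.866 = -0.1925
  r[W,W] = 1 (diagonal).

R is symmetric with unit diagonal. Assembling:

R = [[1, -0.1098, -0.9506],
 [-0.1098, 1, -0.1925],
 [-0.9506, -0.1925, 1]]


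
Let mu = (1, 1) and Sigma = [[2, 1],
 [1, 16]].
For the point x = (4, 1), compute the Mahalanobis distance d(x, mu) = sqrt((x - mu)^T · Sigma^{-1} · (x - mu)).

Step 1 — centre the observation: (x - mu) = (3, 0).

Step 2 — invert Sigma. det(Sigma) = 2·16 - (1)² = 31.
  Sigma^{-1} = (1/det) · [[d, -b], [-b, a]] = [[0.5161, -0.0323],
 [-0.0323, 0.0645]].

Step 3 — form the quadratic (x - mu)^T · Sigma^{-1} · (x - mu):
  Sigma^{-1} · (x - mu) = (1.5484, -0.0968).
  (x - mu)^T · [Sigma^{-1} · (x - mu)] = (3)·(1.5484) + (0)·(-0.0968) = 4.6452.

Step 4 — take square root: d = √(4.6452) ≈ 2.1553.

d(x, mu) = √(4.6452) ≈ 2.1553


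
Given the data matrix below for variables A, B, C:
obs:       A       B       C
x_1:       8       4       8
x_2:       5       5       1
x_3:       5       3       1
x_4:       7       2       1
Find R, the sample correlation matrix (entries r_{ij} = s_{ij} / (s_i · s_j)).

Step 1 — column means:
  mean(A) = (8 + 5 + 5 + 7) / 4 = 25/4 = 6.25
  mean(B) = (4 + 5 + 3 + 2) / 4 = 14/4 = 3.5
  mean(C) = (8 + 1 + 1 + 1) / 4 = 11/4 = 2.75

Step 2 — sample variances and covariances s[i,j] = (1/(n-1)) · Σ_k (x_{k,i} - mean_i) · (x_{k,j} - mean_j), with n-1 = 3:
  s[A,A] = ((1.75)·(1.75) + (-1.25)·(-1.25) + (-1.25)·(-1.25) + (0.75)·(0.75)) / 3 = 6.75/3 = 2.25
  s[A,B] = ((1.75)·(0.5) + (-1.25)·(1.5) + (-1.25)·(-0.5) + (0.75)·(-1.5)) / 3 = -1.5/3 = -0.5
  s[A,C] = ((1.75)·(5.25) + (-1.25)·(-1.75) + (-1.25)·(-1.75) + (0.75)·(-1.75)) / 3 = 12.25/3 = 4.0833
  s[B,B] = ((0.5)·(0.5) + (1.5)·(1.5) + (-0.5)·(-0.5) + (-1.5)·(-1.5)) / 3 = 5/3 = 1.6667
  s[B,C] = ((0.5)·(5.25) + (1.5)·(-1.75) + (-0.5)·(-1.75) + (-1.5)·(-1.75)) / 3 = 3.5/3 = 1.1667
  s[C,C] = ((5.25)·(5.25) + (-1.75)·(-1.75) + (-1.75)·(-1.75) + (-1.75)·(-1.75)) / 3 = 36.75/3 = 12.25
  Sample standard deviations s_i = √(s[i,i]):
  s(A) = √(2.25) = 1.5
  s(B) = √(1.6667) = 1.291
  s(C) = √(12.25) = 3.5

Step 3 — r_{ij} = s_{ij} / (s_i · s_j):
  r[A,A] = 1 (diagonal).
  r[A,B] = -0.5 / (1.5 · 1.291) = -0.5 / 1.9365 = -0.2582
  r[A,C] = 4.0833 / (1.5 · 3.5) = 4.0833 / 5.25 = 0.7778
  r[B,B] = 1 (diagonal).
  r[B,C] = 1.1667 / (1.291 · 3.5) = 1.1667 / 4.5185 = 0.2582
  r[C,C] = 1 (diagonal).

R is symmetric with unit diagonal. Assembling:

R = [[1, -0.2582, 0.7778],
 [-0.2582, 1, 0.2582],
 [0.7778, 0.2582, 1]]


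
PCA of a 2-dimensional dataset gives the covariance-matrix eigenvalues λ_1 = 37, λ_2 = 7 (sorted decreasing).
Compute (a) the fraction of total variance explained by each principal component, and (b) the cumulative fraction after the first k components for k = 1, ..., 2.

Step 1 — total variance = trace(Sigma) = Σ λ_i = 37 + 7 = 44.

Step 2 — fraction explained by component i = λ_i / Σ λ:
  PC1: 37/44 = 0.8409
  PC2: 7/44 = 0.1591

Step 3 — cumulative fraction after k components = (λ_1 + ... + λ_k) / Σ λ:
  k = 1: 37/44 = 0.8409
  k = 2: (37 + 7)/44 = 44/44 = 1

Summary (fraction, with percent):

explained: PC1 0.8409 (84.09%), PC2 0.1591 (15.91%);  cumulative: 0.8409, 1


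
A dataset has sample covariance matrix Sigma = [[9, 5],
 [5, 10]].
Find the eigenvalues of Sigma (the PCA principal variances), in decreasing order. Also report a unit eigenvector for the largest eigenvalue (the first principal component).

Step 1 — characteristic polynomial of 2×2 Sigma:
  det(Sigma - λI) = λ² - trace · λ + det = 0.
  trace = 9 + 10 = 19, det = 9·10 - (5)² = 65.
Step 2 — discriminant:
  Δ = trace² - 4·det = 361 - 260 = 101.
Step 3 — eigenvalues:
  λ = (trace ± √Δ)/2 = (19 ± 10.0499)/2,
  λ_1 = 14.5249,  λ_2 = 4.4751.

Step 4 — unit eigenvector for λ_1: solve (Sigma - λ_1 I)v = 0. First row:
  (9 - 14.5249)·v_x + (5)·v_y = 0, i.e. (-5.5249)·v_x + (5)·v_y = 0,
  so v ∝ (b, λ_1 - a) = (5, 5.5249) = u.
  ||u|| = √((5)² + (5.5249)²) = √(55.5249) ≈ 7.4515,
  v_1 = u/||u|| ≈ (0.671, 0.7415) (||v_1|| = 1).

λ_1 = 14.5249,  λ_2 = 4.4751;  v_1 ≈ (0.671, 0.7415)


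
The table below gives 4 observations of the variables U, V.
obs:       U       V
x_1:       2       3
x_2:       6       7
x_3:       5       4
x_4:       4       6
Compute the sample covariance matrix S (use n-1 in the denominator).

Step 1 — column means:
  mean(U) = (2 + 6 + 5 + 4) / 4 = 17/4 = 4.25
  mean(V) = (3 + 7 + 4 + 6) / 4 = 20/4 = 5

Step 2 — sample covariance S[i,j] = (1/(n-1)) · Σ_k (x_{k,i} - mean_i) · (x_{k,j} - mean_j), with n-1 = 3.
  S[U,U] = ((-2.25)·(-2.25) + (1.75)·(1.75) + (0.75)·(0.75) + (-0.25)·(-0.25)) / 3 = 8.75/3 = 2.9167
  S[U,V] = ((-2.25)·(-2) + (1.75)·(2) + (0.75)·(-1) + (-0.25)·(1)) / 3 = 7/3 = 2.3333
  S[V,V] = ((-2)·(-2) + (2)·(2) + (-1)·(-1) + (1)·(1)) / 3 = 10/3 = 3.3333

S is symmetric (S[j,i] = S[i,j]). Assembling:

S = [[2.9167, 2.3333],
 [2.3333, 3.3333]]


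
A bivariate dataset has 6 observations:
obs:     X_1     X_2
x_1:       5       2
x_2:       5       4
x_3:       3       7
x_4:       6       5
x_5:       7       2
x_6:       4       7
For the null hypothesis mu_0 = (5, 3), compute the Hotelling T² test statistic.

Step 1 — sample mean vector:
  mean(X_1) = (5 + 5 + 3 + 6 + 7 + 4) / 6 = 30/6 = 5
  mean(X_2) = (2 + 4 + 7 + 5 + 2 + 7) / 6 = 27/6 = 4.5
  x̄ = (5, 4.5),  deviation x̄ - mu_0 = (5, 4.5) - (5, 3) = (0, 1.5).

Step 2 — sample covariance matrix, S[i,j] = (1/(n-1)) · Σ_k (x_{k,i} - mean_i) · (x_{k,j} - mean_j), divisor n-1 = 5:
  S[X_1,X_1] = ((0)·(0) + (0)·(0) + (-2)·(-2) + (1)·(1) + (2)·(2) + (-1)·(-1)) / 5 = 10/5 = 2
  S[X_1,X_2] = ((0)·(-2.5) + (0)·(-0.5) + (-2)·(2.5) + (1)·(0.5) + (2)·(-2.5) + (-1)·(2.5)) / 5 = -12/5 = -2.4
  S[X_2,X_2] = ((-2.5)·(-2.5) + (-0.5)·(-0.5) + (2.5)·(2.5) + (0.5)·(0.5) + (-2.5)·(-2.5) + (2.5)·(2.5)) / 5 = 25.5/5 = 5.1
  S = [[2, -2.4],
 [-2.4, 5.1]].

Step 3 — invert S. det(S) = 2·5.1 - (-2.4)² = 4.44.
  S^{-1} = (1/det) · [[d, -b], [-b, a]] = [[1.1486, 0.5405],
 [0.5405, 0.4505]].

Step 4 — quadratic form (x̄ - mu_0)^T · S^{-1} · (x̄ - mu_0):
  S^{-1} · (x̄ - mu_0) = (0.8108, 0.6757),
  (x̄ - mu_0)^T · [...] = (0)·(0.8108) + (1.5)·(0.6757) = 1.0135.

Step 5 — scale by n: T² = 6 · 1.0135 = 6.0811.

T² ≈ 6.0811


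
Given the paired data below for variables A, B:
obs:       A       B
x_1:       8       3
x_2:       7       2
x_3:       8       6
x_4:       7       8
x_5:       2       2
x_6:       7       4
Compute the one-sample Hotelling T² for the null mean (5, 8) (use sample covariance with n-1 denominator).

Step 1 — sample mean vector:
  mean(A) = (8 + 7 + 8 + 7 + 2 + 7) / 6 = 39/6 = 6.5
  mean(B) = (3 + 2 + 6 + 8 + 2 + 4) / 6 = 25/6 = 4.1667
  x̄ = (6.5, 4.1667),  deviation x̄ - mu_0 = (6.5, 4.1667) - (5, 8) = (1.5, -3.8333).

Step 2 — sample covariance matrix, S[i,j] = (1/(n-1)) · Σ_k (x_{k,i} - mean_i) · (x_{k,j} - mean_j), divisor n-1 = 5:
  S[A,A] = ((1.5)·(1.5) + (0.5)·(0.5) + (1.5)·(1.5) + (0.5)·(0.5) + (-4.5)·(-4.5) + (0.5)·(0.5)) / 5 = 25.5/5 = 5.1
  S[A,B] = ((1.5)·(-1.1667) + (0.5)·(-2.1667) + (1.5)·(1.8333) + (0.5)·(3.8333) + (-4.5)·(-2.1667) + (0.5)·(-0.1667)) / 5 = 11.5/5 = 2.3
  S[B,B] = ((-1.1667)·(-1.1667) + (-2.1667)·(-2.1667) + (1.8333)·(1.8333) + (3.8333)·(3.8333) + (-2.1667)·(-2.1667) + (-0.1667)·(-0.1667)) / 5 = 28.8333/5 = 5.7667
  S = [[5.1, 2.3],
 [2.3, 5.7667]].

Step 3 — invert S. det(S) = 5.1·5.7667 - (2.3)² = 24.12.
  S^{-1} = (1/det) · [[d, -b], [-b, a]] = [[0.2391, -0.0954],
 [-0.0954, 0.2114]].

Step 4 — quadratic form (x̄ - mu_0)^T · S^{-1} · (x̄ - mu_0):
  S^{-1} · (x̄ - mu_0) = (0.7242, -0.9536),
  (x̄ - mu_0)^T · [...] = (1.5)·(0.7242) + (-3.8333)·(-0.9536) = 4.7416.

Step 5 — scale by n: T² = 6 · 4.7416 = 28.4494.

T² ≈ 28.4494


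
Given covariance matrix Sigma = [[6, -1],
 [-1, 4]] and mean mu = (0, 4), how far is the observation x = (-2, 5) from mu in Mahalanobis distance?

Step 1 — centre the observation: (x - mu) = (-2, 1).

Step 2 — invert Sigma. det(Sigma) = 6·4 - (-1)² = 23.
  Sigma^{-1} = (1/det) · [[d, -b], [-b, a]] = [[0.1739, 0.0435],
 [0.0435, 0.2609]].

Step 3 — form the quadratic (x - mu)^T · Sigma^{-1} · (x - mu):
  Sigma^{-1} · (x - mu) = (-0.3043, 0.1739).
  (x - mu)^T · [Sigma^{-1} · (x - mu)] = (-2)·(-0.3043) + (1)·(0.1739) = 0.7826.

Step 4 — take square root: d = √(0.7826) ≈ 0.8847.

d(x, mu) = √(0.7826) ≈ 0.8847


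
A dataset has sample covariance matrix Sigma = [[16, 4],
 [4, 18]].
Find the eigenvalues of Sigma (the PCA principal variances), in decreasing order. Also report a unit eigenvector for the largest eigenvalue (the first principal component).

Step 1 — characteristic polynomial of 2×2 Sigma:
  det(Sigma - λI) = λ² - trace · λ + det = 0.
  trace = 16 + 18 = 34, det = 16·18 - (4)² = 272.
Step 2 — discriminant:
  Δ = trace² - 4·det = 1156 - 1088 = 68.
Step 3 — eigenvalues:
  λ = (trace ± √Δ)/2 = (34 ± 8.2462)/2,
  λ_1 = 21.1231,  λ_2 = 12.8769.

Step 4 — unit eigenvector for λ_1: solve (Sigma - λ_1 I)v = 0. First row:
  (16 - 21.1231)·v_x + (4)·v_y = 0, i.e. (-5.1231)·v_x + (4)·v_y = 0,
  so v ∝ (b, λ_1 - a) = (4, 5.1231) = u.
  ||u|| = √((4)² + (5.1231)²) = √(42.2462) ≈ 6.4997,
  v_1 = u/||u|| ≈ (0.6154, 0.7882) (||v_1|| = 1).

λ_1 = 21.1231,  λ_2 = 12.8769;  v_1 ≈ (0.6154, 0.7882)


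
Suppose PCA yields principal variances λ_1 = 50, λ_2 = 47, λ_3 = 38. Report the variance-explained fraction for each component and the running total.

Step 1 — total variance = trace(Sigma) = Σ λ_i = 50 + 47 + 38 = 135.

Step 2 — fraction explained by component i = λ_i / Σ λ:
  PC1: 50/135 = 0.3704
  PC2: 47/135 = 0.3481
  PC3: 38/135 = 0.2815

Step 3 — cumulative fraction after k components = (λ_1 + ... + λ_k) / Σ λ:
  k = 1: 50/135 = 0.3704
  k = 2: (50 + 47)/135 = 97/135 = 0.7185
  k = 3: (50 + 47 + 38)/135 = 135/135 = 1

Summary (fraction, with percent):

explained: PC1 0.3704 (37.04%), PC2 0.3481 (34.81%), PC3 0.2815 (28.15%);  cumulative: 0.3704, 0.7185, 1


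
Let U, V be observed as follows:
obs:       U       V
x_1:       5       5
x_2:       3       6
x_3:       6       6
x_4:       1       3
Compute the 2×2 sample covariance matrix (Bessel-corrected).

Step 1 — column means:
  mean(U) = (5 + 3 + 6 + 1) / 4 = 15/4 = 3.75
  mean(V) = (5 + 6 + 6 + 3) / 4 = 20/4 = 5

Step 2 — sample covariance S[i,j] = (1/(n-1)) · Σ_k (x_{k,i} - mean_i) · (x_{k,j} - mean_j), with n-1 = 3.
  S[U,U] = ((1.25)·(1.25) + (-0.75)·(-0.75) + (2.25)·(2.25) + (-2.75)·(-2.75)) / 3 = 14.75/3 = 4.9167
  S[U,V] = ((1.25)·(0) + (-0.75)·(1) + (2.25)·(1) + (-2.75)·(-2)) / 3 = 7/3 = 2.3333
  S[V,V] = ((0)·(0) + (1)·(1) + (1)·(1) + (-2)·(-2)) / 3 = 6/3 = 2

S is symmetric (S[j,i] = S[i,j]). Assembling:

S = [[4.9167, 2.3333],
 [2.3333, 2]]


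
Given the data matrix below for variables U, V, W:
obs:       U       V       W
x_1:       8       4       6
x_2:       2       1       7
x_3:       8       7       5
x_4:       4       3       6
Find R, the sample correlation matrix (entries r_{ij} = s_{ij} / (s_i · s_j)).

Step 1 — column means:
  mean(U) = (8 + 2 + 8 + 4) / 4 = 22/4 = 5.5
  mean(V) = (4 + 1 + 7 + 3) / 4 = 15/4 = 3.75
  mean(W) = (6 + 7 + 5 + 6) / 4 = 24/4 = 6

Step 2 — sample variances and covariances s[i,j] = (1/(n-1)) · Σ_k (x_{k,i} - mean_i) · (x_{k,j} - mean_j), with n-1 = 3:
  s[U,U] = ((2.5)·(2.5) + (-3.5)·(-3.5) + (2.5)·(2.5) + (-1.5)·(-1.5)) / 3 = 27/3 = 9
  s[U,V] = ((2.5)·(0.25) + (-3.5)·(-2.75) + (2.5)·(3.25) + (-1.5)·(-0.75)) / 3 = 19.5/3 = 6.5
  s[U,W] = ((2.5)·(0) + (-3.5)·(1) + (2.5)·(-1) + (-1.5)·(0)) / 3 = -6/3 = -2
  s[V,V] = ((0.25)·(0.25) + (-2.75)·(-2.75) + (3.25)·(3.25) + (-0.75)·(-0.75)) / 3 = 18.75/3 = 6.25
  s[V,W] = ((0.25)·(0) + (-2.75)·(1) + (3.25)·(-1) + (-0.75)·(0)) / 3 = -6/3 = -2
  s[W,W] = ((0)·(0) + (1)·(1) + (-1)·(-1) + (0)·(0)) / 3 = 2/3 = 0.6667
  Sample standard deviations s_i = √(s[i,i]):
  s(U) = √(9) = 3
  s(V) = √(6.25) = 2.5
  s(W) = √(0.6667) = 0.8165

Step 3 — r_{ij} = s_{ij} / (s_i · s_j):
  r[U,U] = 1 (diagonal).
  r[U,V] = 6.5 / (3 · 2.5) = 6.5 / 7.5 = 0.8667
  r[U,W] = -2 / (3 · 0.8165) = -2 / 2.4495 = -0.8165
  r[V,V] = 1 (diagonal).
  r[V,W] = -2 / (2.5 · 0.8165) = -2 / 2.0412 = -0.9798
  r[W,W] = 1 (diagonal).

R is symmetric with unit diagonal. Assembling:

R = [[1, 0.8667, -0.8165],
 [0.8667, 1, -0.9798],
 [-0.8165, -0.9798, 1]]


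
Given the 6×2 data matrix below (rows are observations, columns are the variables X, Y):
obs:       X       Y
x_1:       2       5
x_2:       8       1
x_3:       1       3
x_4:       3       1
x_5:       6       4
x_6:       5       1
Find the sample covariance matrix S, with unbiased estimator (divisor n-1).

Step 1 — column means:
  mean(X) = (2 + 8 + 1 + 3 + 6 + 5) / 6 = 25/6 = 4.1667
  mean(Y) = (5 + 1 + 3 + 1 + 4 + 1) / 6 = 15/6 = 2.5

Step 2 — sample covariance S[i,j] = (1/(n-1)) · Σ_k (x_{k,i} - mean_i) · (x_{k,j} - mean_j), with n-1 = 5.
  S[X,X] = ((-2.1667)·(-2.1667) + (3.8333)·(3.8333) + (-3.1667)·(-3.1667) + (-1.1667)·(-1.1667) + (1.8333)·(1.8333) + (0.8333)·(0.8333)) / 5 = 34.8333/5 = 6.9667
  S[X,Y] = ((-2.1667)·(2.5) + (3.8333)·(-1.5) + (-3.1667)·(0.5) + (-1.1667)·(-1.5) + (1.8333)·(1.5) + (0.8333)·(-1.5)) / 5 = -9.5/5 = -1.9
  S[Y,Y] = ((2.5)·(2.5) + (-1.5)·(-1.5) + (0.5)·(0.5) + (-1.5)·(-1.5) + (1.5)·(1.5) + (-1.5)·(-1.5)) / 5 = 15.5/5 = 3.1

S is symmetric (S[j,i] = S[i,j]). Assembling:

S = [[6.9667, -1.9],
 [-1.9, 3.1]]


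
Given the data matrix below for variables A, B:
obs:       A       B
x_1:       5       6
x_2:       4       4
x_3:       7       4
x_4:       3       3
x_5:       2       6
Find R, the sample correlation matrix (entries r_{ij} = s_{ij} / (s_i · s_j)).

Step 1 — column means:
  mean(A) = (5 + 4 + 7 + 3 + 2) / 5 = 21/5 = 4.2
  mean(B) = (6 + 4 + 4 + 3 + 6) / 5 = 23/5 = 4.6

Step 2 — sample variances and covariances s[i,j] = (1/(n-1)) · Σ_k (x_{k,i} - mean_i) · (x_{k,j} - mean_j), with n-1 = 4:
  s[A,A] = ((0.8)·(0.8) + (-0.2)·(-0.2) + (2.8)·(2.8) + (-1.2)·(-1.2) + (-2.2)·(-2.2)) / 4 = 14.8/4 = 3.7
  s[A,B] = ((0.8)·(1.4) + (-0.2)·(-0.6) + (2.8)·(-0.6) + (-1.2)·(-1.6) + (-2.2)·(1.4)) / 4 = -1.6/4 = -0.4
  s[B,B] = ((1.4)·(1.4) + (-0.6)·(-0.6) + (-0.6)·(-0.6) + (-1.6)·(-1.6) + (1.4)·(1.4)) / 4 = 7.2/4 = 1.8
  Sample standard deviations s_i = √(s[i,i]):
  s(A) = √(3.7) = 1.9235
  s(B) = √(1.8) = 1.3416

Step 3 — r_{ij} = s_{ij} / (s_i · s_j):
  r[A,A] = 1 (diagonal).
  r[A,B] = -0.4 / (1.9235 · 1.3416) = -0.4 / 2.5807 = -0.155
  r[B,B] = 1 (diagonal).

R is symmetric with unit diagonal. Assembling:

R = [[1, -0.155],
 [-0.155, 1]]


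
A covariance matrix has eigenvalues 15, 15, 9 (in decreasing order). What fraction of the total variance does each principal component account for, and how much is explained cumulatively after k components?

Step 1 — total variance = trace(Sigma) = Σ λ_i = 15 + 15 + 9 = 39.

Step 2 — fraction explained by component i = λ_i / Σ λ:
  PC1: 15/39 = 0.3846
  PC2: 15/39 = 0.3846
  PC3: 9/39 = 0.2308

Step 3 — cumulative fraction after k components = (λ_1 + ... + λ_k) / Σ λ:
  k = 1: 15/39 = 0.3846
  k = 2: (15 + 15)/39 = 30/39 = 0.7692
  k = 3: (15 + 15 + 9)/39 = 39/39 = 1

Summary (fraction, with percent):

explained: PC1 0.3846 (38.46%), PC2 0.3846 (38.46%), PC3 0.2308 (23.08%);  cumulative: 0.3846, 0.7692, 1


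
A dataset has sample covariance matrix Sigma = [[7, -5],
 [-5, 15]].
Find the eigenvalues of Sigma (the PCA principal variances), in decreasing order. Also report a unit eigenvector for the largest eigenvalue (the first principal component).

Step 1 — characteristic polynomial of 2×2 Sigma:
  det(Sigma - λI) = λ² - trace · λ + det = 0.
  trace = 7 + 15 = 22, det = 7·15 - (-5)² = 80.
Step 2 — discriminant:
  Δ = trace² - 4·det = 484 - 320 = 164.
Step 3 — eigenvalues:
  λ = (trace ± √Δ)/2 = (22 ± 12.8062)/2,
  λ_1 = 17.4031,  λ_2 = 4.5969.

Step 4 — unit eigenvector for λ_1: solve (Sigma - λ_1 I)v = 0. First row:
  (7 - 17.4031)·v_x + (-5)·v_y = 0, i.e. (-10.4031)·v_x + (-5)·v_y = 0,
  so v ∝ (b, λ_1 - a) = (-5, 10.4031); multiply by -1 so the first entry is positive: u = (5, -10.4031).
  ||u|| = √((5)² + (-10.4031)²) = √(133.225) ≈ 11.5423,
  v_1 = u/||u|| ≈ (0.4332, -0.9013) (||v_1|| = 1).

λ_1 = 17.4031,  λ_2 = 4.5969;  v_1 ≈ (0.4332, -0.9013)


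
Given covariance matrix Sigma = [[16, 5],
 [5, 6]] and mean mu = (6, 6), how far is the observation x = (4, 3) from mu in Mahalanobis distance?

Step 1 — centre the observation: (x - mu) = (-2, -3).

Step 2 — invert Sigma. det(Sigma) = 16·6 - (5)² = 71.
  Sigma^{-1} = (1/det) · [[d, -b], [-b, a]] = [[0.0845, -0.0704],
 [-0.0704, 0.2254]].

Step 3 — form the quadratic (x - mu)^T · Sigma^{-1} · (x - mu):
  Sigma^{-1} · (x - mu) = (0.0423, -0.5352).
  (x - mu)^T · [Sigma^{-1} · (x - mu)] = (-2)·(0.0423) + (-3)·(-0.5352) = 1.5211.

Step 4 — take square root: d = √(1.5211) ≈ 1.2333.

d(x, mu) = √(1.5211) ≈ 1.2333


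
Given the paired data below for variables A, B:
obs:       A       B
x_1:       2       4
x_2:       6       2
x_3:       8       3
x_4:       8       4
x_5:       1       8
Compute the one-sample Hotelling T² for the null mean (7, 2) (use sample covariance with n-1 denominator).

Step 1 — sample mean vector:
  mean(A) = (2 + 6 + 8 + 8 + 1) / 5 = 25/5 = 5
  mean(B) = (4 + 2 + 3 + 4 + 8) / 5 = 21/5 = 4.2
  x̄ = (5, 4.2),  deviation x̄ - mu_0 = (5, 4.2) - (7, 2) = (-2, 2.2).

Step 2 — sample covariance matrix, S[i,j] = (1/(n-1)) · Σ_k (x_{k,i} - mean_i) · (x_{k,j} - mean_j), divisor n-1 = 4:
  S[A,A] = ((-3)·(-3) + (1)·(1) + (3)·(3) + (3)·(3) + (-4)·(-4)) / 4 = 44/4 = 11
  S[A,B] = ((-3)·(-0.2) + (1)·(-2.2) + (3)·(-1.2) + (3)·(-0.2) + (-4)·(3.8)) / 4 = -21/4 = -5.25
  S[B,B] = ((-0.2)·(-0.2) + (-2.2)·(-2.2) + (-1.2)·(-1.2) + (-0.2)·(-0.2) + (3.8)·(3.8)) / 4 = 20.8/4 = 5.2
  S = [[11, -5.25],
 [-5.25, 5.2]].

Step 3 — invert S. det(S) = 11·5.2 - (-5.25)² = 29.6375.
  S^{-1} = (1/det) · [[d, -b], [-b, a]] = [[0.1755, 0.1771],
 [0.1771, 0.3712]].

Step 4 — quadratic form (x̄ - mu_0)^T · S^{-1} · (x̄ - mu_0):
  S^{-1} · (x̄ - mu_0) = (0.0388, 0.4623),
  (x̄ - mu_0)^T · [...] = (-2)·(0.0388) + (2.2)·(0.4623) = 0.9394.

Step 5 — scale by n: T² = 5 · 0.9394 = 4.6968.

T² ≈ 4.6968


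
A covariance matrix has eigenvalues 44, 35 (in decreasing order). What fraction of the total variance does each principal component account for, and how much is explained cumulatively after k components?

Step 1 — total variance = trace(Sigma) = Σ λ_i = 44 + 35 = 79.

Step 2 — fraction explained by component i = λ_i / Σ λ:
  PC1: 44/79 = 0.557
  PC2: 35/79 = 0.443

Step 3 — cumulative fraction after k components = (λ_1 + ... + λ_k) / Σ λ:
  k = 1: 44/79 = 0.557
  k = 2: (44 + 35)/79 = 79/79 = 1

Summary (fraction, with percent):

explained: PC1 0.557 (55.7%), PC2 0.443 (44.3%);  cumulative: 0.557, 1


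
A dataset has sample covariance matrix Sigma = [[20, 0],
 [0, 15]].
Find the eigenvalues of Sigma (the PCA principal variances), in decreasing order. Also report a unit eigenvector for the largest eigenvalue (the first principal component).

Step 1 — characteristic polynomial of 2×2 Sigma:
  det(Sigma - λI) = λ² - trace · λ + det = 0.
  trace = 20 + 15 = 35, det = 20·15 - (0)² = 300.
Step 2 — discriminant:
  Δ = trace² - 4·det = 1225 - 1200 = 25.
Step 3 — eigenvalues:
  λ = (trace ± √Δ)/2 = (35 ± 5)/2,
  λ_1 = 20,  λ_2 = 15.

Step 4 — unit eigenvector for λ_1: Sigma is diagonal, so its eigenvectors are the coordinate axes. λ_1 = 20 is the diagonal entry on the first coordinate axis, hence
  v_1 = (1, 0) (||v_1|| = 1).

λ_1 = 20,  λ_2 = 15;  v_1 ≈ (1, 0)


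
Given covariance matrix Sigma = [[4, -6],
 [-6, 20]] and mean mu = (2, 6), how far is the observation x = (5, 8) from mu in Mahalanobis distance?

Step 1 — centre the observation: (x - mu) = (3, 2).

Step 2 — invert Sigma. det(Sigma) = 4·20 - (-6)² = 44.
  Sigma^{-1} = (1/det) · [[d, -b], [-b, a]] = [[0.4545, 0.1364],
 [0.1364, 0.0909]].

Step 3 — form the quadratic (x - mu)^T · Sigma^{-1} · (x - mu):
  Sigma^{-1} · (x - mu) = (1.6364, 0.5909).
  (x - mu)^T · [Sigma^{-1} · (x - mu)] = (3)·(1.6364) + (2)·(0.5909) = 6.0909.

Step 4 — take square root: d = √(6.0909) ≈ 2.468.

d(x, mu) = √(6.0909) ≈ 2.468


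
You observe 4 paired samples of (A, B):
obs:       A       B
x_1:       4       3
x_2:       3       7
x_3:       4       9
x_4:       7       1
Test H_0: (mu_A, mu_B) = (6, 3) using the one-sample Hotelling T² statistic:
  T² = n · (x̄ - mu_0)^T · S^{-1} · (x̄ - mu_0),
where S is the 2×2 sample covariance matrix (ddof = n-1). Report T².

Step 1 — sample mean vector:
  mean(A) = (4 + 3 + 4 + 7) / 4 = 18/4 = 4.5
  mean(B) = (3 + 7 + 9 + 1) / 4 = 20/4 = 5
  x̄ = (4.5, 5),  deviation x̄ - mu_0 = (4.5, 5) - (6, 3) = (-1.5, 2).

Step 2 — sample covariance matrix, S[i,j] = (1/(n-1)) · Σ_k (x_{k,i} - mean_i) · (x_{k,j} - mean_j), divisor n-1 = 3:
  S[A,A] = ((-0.5)·(-0.5) + (-1.5)·(-1.5) + (-0.5)·(-0.5) + (2.5)·(2.5)) / 3 = 9/3 = 3
  S[A,B] = ((-0.5)·(-2) + (-1.5)·(2) + (-0.5)·(4) + (2.5)·(-4)) / 3 = -14/3 = -4.6667
  S[B,B] = ((-2)·(-2) + (2)·(2) + (4)·(4) + (-4)·(-4)) / 3 = 40/3 = 13.3333
  S = [[3, -4.6667],
 [-4.6667, 13.3333]].

Step 3 — invert S. det(S) = 3·13.3333 - (-4.6667)² = 18.2222.
  S^{-1} = (1/det) · [[d, -b], [-b, a]] = [[0.7317, 0.2561],
 [0.2561, 0.1646]].

Step 4 — quadratic form (x̄ - mu_0)^T · S^{-1} · (x̄ - mu_0):
  S^{-1} · (x̄ - mu_0) = (-0.5854, -0.0549),
  (x̄ - mu_0)^T · [...] = (-1.5)·(-0.5854) + (2)·(-0.0549) = 0.7683.

Step 5 — scale by n: T² = 4 · 0.7683 = 3.0732.

T² ≈ 3.0732


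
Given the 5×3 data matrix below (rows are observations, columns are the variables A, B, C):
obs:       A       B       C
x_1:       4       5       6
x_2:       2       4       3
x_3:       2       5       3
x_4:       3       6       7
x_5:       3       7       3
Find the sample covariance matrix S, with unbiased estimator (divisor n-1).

Step 1 — column means:
  mean(A) = (4 + 2 + 2 + 3 + 3) / 5 = 14/5 = 2.8
  mean(B) = (5 + 4 + 5 + 6 + 7) / 5 = 27/5 = 5.4
  mean(C) = (6 + 3 + 3 + 7 + 3) / 5 = 22/5 = 4.4

Step 2 — sample covariance S[i,j] = (1/(n-1)) · Σ_k (x_{k,i} - mean_i) · (x_{k,j} - mean_j), with n-1 = 4.
  S[A,A] = ((1.2)·(1.2) + (-0.8)·(-0.8) + (-0.8)·(-0.8) + (0.2)·(0.2) + (0.2)·(0.2)) / 4 = 2.8/4 = 0.7
  S[A,B] = ((1.2)·(-0.4) + (-0.8)·(-1.4) + (-0.8)·(-0.4) + (0.2)·(0.6) + (0.2)·(1.6)) / 4 = 1.4/4 = 0.35
  S[A,C] = ((1.2)·(1.6) + (-0.8)·(-1.4) + (-0.8)·(-1.4) + (0.2)·(2.6) + (0.2)·(-1.4)) / 4 = 4.4/4 = 1.1
  S[B,B] = ((-0.4)·(-0.4) + (-1.4)·(-1.4) + (-0.4)·(-0.4) + (0.6)·(0.6) + (1.6)·(1.6)) / 4 = 5.2/4 = 1.3
  S[B,C] = ((-0.4)·(1.6) + (-1.4)·(-1.4) + (-0.4)·(-1.4) + (0.6)·(2.6) + (1.6)·(-1.4)) / 4 = 1.2/4 = 0.3
  S[C,C] = ((1.6)·(1.6) + (-1.4)·(-1.4) + (-1.4)·(-1.4) + (2.6)·(2.6) + (-1.4)·(-1.4)) / 4 = 15.2/4 = 3.8

S is symmetric (S[j,i] = S[i,j]). Assembling:

S = [[0.7, 0.35, 1.1],
 [0.35, 1.3, 0.3],
 [1.1, 0.3, 3.8]]


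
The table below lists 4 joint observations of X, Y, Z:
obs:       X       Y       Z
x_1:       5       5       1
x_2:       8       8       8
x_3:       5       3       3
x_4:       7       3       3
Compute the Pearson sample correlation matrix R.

Step 1 — column means:
  mean(X) = (5 + 8 + 5 + 7) / 4 = 25/4 = 6.25
  mean(Y) = (5 + 8 + 3 + 3) / 4 = 19/4 = 4.75
  mean(Z) = (1 + 8 + 3 + 3) / 4 = 15/4 = 3.75

Step 2 — sample variances and covariances s[i,j] = (1/(n-1)) · Σ_k (x_{k,i} - mean_i) · (x_{k,j} - mean_j), with n-1 = 3:
  s[X,X] = ((-1.25)·(-1.25) + (1.75)·(1.75) + (-1.25)·(-1.25) + (0.75)·(0.75)) / 3 = 6.75/3 = 2.25
  s[X,Y] = ((-1.25)·(0.25) + (1.75)·(3.25) + (-1.25)·(-1.75) + (0.75)·(-1.75)) / 3 = 6.25/3 = 2.0833
  s[X,Z] = ((-1.25)·(-2.75) + (1.75)·(4.25) + (-1.25)·(-0.75) + (0.75)·(-0.75)) / 3 = 11.25/3 = 3.75
  s[Y,Y] = ((0.25)·(0.25) + (3.25)·(3.25) + (-1.75)·(-1.75) + (-1.75)·(-1.75)) / 3 = 16.75/3 = 5.5833
  s[Y,Z] = ((0.25)·(-2.75) + (3.25)·(4.25) + (-1.75)·(-0.75) + (-1.75)·(-0.75)) / 3 = 15.75/3 = 5.25
  s[Z,Z] = ((-2.75)·(-2.75) + (4.25)·(4.25) + (-0.75)·(-0.75) + (-0.75)·(-0.75)) / 3 = 26.75/3 = 8.9167
  Sample standard deviations s_i = √(s[i,i]):
  s(X) = √(2.25) = 1.5
  s(Y) = √(5.5833) = 2.3629
  s(Z) = √(8.9167) = 2.9861

Step 3 — r_{ij} = s_{ij} / (s_i · s_j):
  r[X,X] = 1 (diagonal).
  r[X,Y] = 2.0833 / (1.5 · 2.3629) = 2.0833 / 3.5444 = 0.5878
  r[X,Z] = 3.75 / (1.5 · 2.9861) = 3.75 / 4.4791 = 0.8372
  r[Y,Y] = 1 (diagonal).
  r[Y,Z] = 5.25 / (2.3629 · 2.9861) = 5.25 / 7.0558 = 0.7441
  r[Z,Z] = 1 (diagonal).

R is symmetric with unit diagonal. Assembling:

R = [[1, 0.5878, 0.8372],
 [0.5878, 1, 0.7441],
 [0.8372, 0.7441, 1]]


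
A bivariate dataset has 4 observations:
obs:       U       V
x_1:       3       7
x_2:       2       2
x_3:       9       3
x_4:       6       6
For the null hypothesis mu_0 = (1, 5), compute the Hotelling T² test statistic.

Step 1 — sample mean vector:
  mean(U) = (3 + 2 + 9 + 6) / 4 = 20/4 = 5
  mean(V) = (7 + 2 + 3 + 6) / 4 = 18/4 = 4.5
  x̄ = (5, 4.5),  deviation x̄ - mu_0 = (5, 4.5) - (1, 5) = (4, -0.5).

Step 2 — sample covariance matrix, S[i,j] = (1/(n-1)) · Σ_k (x_{k,i} - mean_i) · (x_{k,j} - mean_j), divisor n-1 = 3:
  S[U,U] = ((-2)·(-2) + (-3)·(-3) + (4)·(4) + (1)·(1)) / 3 = 30/3 = 10
  S[U,V] = ((-2)·(2.5) + (-3)·(-2.5) + (4)·(-1.5) + (1)·(1.5)) / 3 = -2/3 = -0.6667
  S[V,V] = ((2.5)·(2.5) + (-2.5)·(-2.5) + (-1.5)·(-1.5) + (1.5)·(1.5)) / 3 = 17/3 = 5.6667
  S = [[10, -0.6667],
 [-0.6667, 5.6667]].

Step 3 — invert S. det(S) = 10·5.6667 - (-0.6667)² = 56.2222.
  S^{-1} = (1/det) · [[d, -b], [-b, a]] = [[0.1008, 0.0119],
 [0.0119, 0.1779]].

Step 4 — quadratic form (x̄ - mu_0)^T · S^{-1} · (x̄ - mu_0):
  S^{-1} · (x̄ - mu_0) = (0.3972, -0.0415),
  (x̄ - mu_0)^T · [...] = (4)·(0.3972) + (-0.5)·(-0.0415) = 1.6097.

Step 5 — scale by n: T² = 4 · 1.6097 = 6.4387.

T² ≈ 6.4387


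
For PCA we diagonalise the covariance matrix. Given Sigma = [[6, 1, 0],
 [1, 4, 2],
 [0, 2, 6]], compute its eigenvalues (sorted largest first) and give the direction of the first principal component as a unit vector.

Step 1 — characteristic polynomial p(λ) = det(λI - Sigma) = λ³ - tr·λ² + c_1·λ - det, where tr = trace, c_1 = sum of the principal 2×2 minors, det = det(Sigma):
  tr = 6 + 4 + 6 = 16,
  c_1 = (6·4 - (1)²) + (6·6 - (0)²) + (4·6 - (2)²) = 23 + 36 + 20 = 79,
  det = 6·(4·6 - (2)²) - (1)·((1)·6 - (2)·(0)) + (0)·((1)·(2) - 4·(0)) = 6·(20) - (1)·(6) + (0)·(2) = 114.
  So p(λ) = λ³ - 16λ² + 79λ - 114.
Step 2 — look for an integer root (rational root theorem: any rational root is an integer divisor of 114). Testing λ = 6:
  p(6) = 216 - 576 + 474 - 114 = 0  ✓
  Dividing out (λ - 6): p(λ) = (λ - 6)(λ² - 10λ + 19).
Step 3 — remaining eigenvalues from the quadratic λ² - 10λ + 19 = 0:
  Δ = 10² - 4·19 = 100 - 76 = 24,  λ = (10 ± √24)/2 = (10 ± 4.899)/2 ≈ 7.4495 or 2.5505.
  Sorted: λ_1 = 7.4495,  λ_2 = 6,  λ_3 = 2.5505  (check: sum = 16 = tr ✓).

Step 4 — unit eigenvector for λ_1 ≈ 7.4495: v spans the null space of (Sigma - λ_1 I), whose rows are
  r_1 = (-1.4495, 1, 0),  r_2 = (1, -3.4495, 2),  r_3 = (0, 2, -1.4495).
  v is orthogonal to every row, so take v ∝ r_1 × r_2 = ((1)·(2) - (0)·(-3.4495), (0)·(1) - (-1.4495)·(2), (-1.4495)·(-3.4495) - (1)·(1)) ≈ (2, 2.899, 4).
  Let u = (2, 2.899, 4).
  ||u|| = √((2)² + (2.899)² + (4)²) = √(28.4041) ≈ 5.3295,  v_1 = u/||u|| ≈ (0.3753, 0.5439, 0.7505) (||v_1|| = 1).

λ_1 = 7.4495,  λ_2 = 6,  λ_3 = 2.5505;  v_1 ≈ (0.3753, 0.5439, 0.7505)


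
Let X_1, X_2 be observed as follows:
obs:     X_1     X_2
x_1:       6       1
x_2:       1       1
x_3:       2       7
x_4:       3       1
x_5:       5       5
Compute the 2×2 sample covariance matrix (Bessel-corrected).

Step 1 — column means:
  mean(X_1) = (6 + 1 + 2 + 3 + 5) / 5 = 17/5 = 3.4
  mean(X_2) = (1 + 1 + 7 + 1 + 5) / 5 = 15/5 = 3

Step 2 — sample covariance S[i,j] = (1/(n-1)) · Σ_k (x_{k,i} - mean_i) · (x_{k,j} - mean_j), with n-1 = 4.
  S[X_1,X_1] = ((2.6)·(2.6) + (-2.4)·(-2.4) + (-1.4)·(-1.4) + (-0.4)·(-0.4) + (1.6)·(1.6)) / 4 = 17.2/4 = 4.3
  S[X_1,X_2] = ((2.6)·(-2) + (-2.4)·(-2) + (-1.4)·(4) + (-0.4)·(-2) + (1.6)·(2)) / 4 = -2/4 = -0.5
  S[X_2,X_2] = ((-2)·(-2) + (-2)·(-2) + (4)·(4) + (-2)·(-2) + (2)·(2)) / 4 = 32/4 = 8

S is symmetric (S[j,i] = S[i,j]). Assembling:

S = [[4.3, -0.5],
 [-0.5, 8]]


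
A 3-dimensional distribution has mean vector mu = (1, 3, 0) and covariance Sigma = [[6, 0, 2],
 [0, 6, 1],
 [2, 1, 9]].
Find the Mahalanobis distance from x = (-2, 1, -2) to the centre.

Step 1 — centre the observation: (x - mu) = (-3, -2, -2).

Step 2 — invert Sigma (cofactor / det for 3×3, or solve directly):
  Sigma^{-1} = [[0.1803, 0.0068, -0.0408],
 [0.0068, 0.1701, -0.0204],
 [-0.0408, -0.0204, 0.1224]].

Step 3 — form the quadratic (x - mu)^T · Sigma^{-1} · (x - mu):
  Sigma^{-1} · (x - mu) = (-0.4728, -0.3197, -0.0816).
  (x - mu)^T · [Sigma^{-1} · (x - mu)] = (-3)·(-0.4728) + (-2)·(-0.3197) + (-2)·(-0.0816) = 2.2211.

Step 4 — take square root: d = √(2.2211) ≈ 1.4903.

d(x, mu) = √(2.2211) ≈ 1.4903


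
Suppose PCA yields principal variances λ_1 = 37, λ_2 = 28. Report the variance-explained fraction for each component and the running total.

Step 1 — total variance = trace(Sigma) = Σ λ_i = 37 + 28 = 65.

Step 2 — fraction explained by component i = λ_i / Σ λ:
  PC1: 37/65 = 0.5692
  PC2: 28/65 = 0.4308

Step 3 — cumulative fraction after k components = (λ_1 + ... + λ_k) / Σ λ:
  k = 1: 37/65 = 0.5692
  k = 2: (37 + 28)/65 = 65/65 = 1

Summary (fraction, with percent):

explained: PC1 0.5692 (56.92%), PC2 0.4308 (43.08%);  cumulative: 0.5692, 1


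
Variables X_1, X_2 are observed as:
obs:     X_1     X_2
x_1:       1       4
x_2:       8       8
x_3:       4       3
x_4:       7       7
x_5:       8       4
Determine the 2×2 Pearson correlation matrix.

Step 1 — column means:
  mean(X_1) = (1 + 8 + 4 + 7 + 8) / 5 = 28/5 = 5.6
  mean(X_2) = (4 + 8 + 3 + 7 + 4) / 5 = 26/5 = 5.2

Step 2 — sample variances and covariances s[i,j] = (1/(n-1)) · Σ_k (x_{k,i} - mean_i) · (x_{k,j} - mean_j), with n-1 = 4:
  s[X_1,X_1] = ((-4.6)·(-4.6) + (2.4)·(2.4) + (-1.6)·(-1.6) + (1.4)·(1.4) + (2.4)·(2.4)) / 4 = 37.2/4 = 9.3
  s[X_1,X_2] = ((-4.6)·(-1.2) + (2.4)·(2.8) + (-1.6)·(-2.2) + (1.4)·(1.8) + (2.4)·(-1.2)) / 4 = 15.4/4 = 3.85
  s[X_2,X_2] = ((-1.2)·(-1.2) + (2.8)·(2.8) + (-2.2)·(-2.2) + (1.8)·(1.8) + (-1.2)·(-1.2)) / 4 = 18.8/4 = 4.7
  Sample standard deviations s_i = √(s[i,i]):
  s(X_1) = √(9.3) = 3.0496
  s(X_2) = √(4.7) = 2.1679

Step 3 — r_{ij} = s_{ij} / (s_i · s_j):
  r[X_1,X_1] = 1 (diagonal).
  r[X_1,X_2] = 3.85 / (3.0496 · 2.1679) = 3.85 / 6.6114 = 0.5823
  r[X_2,X_2] = 1 (diagonal).

R is symmetric with unit diagonal. Assembling:

R = [[1, 0.5823],
 [0.5823, 1]]


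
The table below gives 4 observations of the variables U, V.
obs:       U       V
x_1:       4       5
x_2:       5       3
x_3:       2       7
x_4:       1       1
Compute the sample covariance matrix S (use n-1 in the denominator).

Step 1 — column means:
  mean(U) = (4 + 5 + 2 + 1) / 4 = 12/4 = 3
  mean(V) = (5 + 3 + 7 + 1) / 4 = 16/4 = 4

Step 2 — sample covariance S[i,j] = (1/(n-1)) · Σ_k (x_{k,i} - mean_i) · (x_{k,j} - mean_j), with n-1 = 3.
  S[U,U] = ((1)·(1) + (2)·(2) + (-1)·(-1) + (-2)·(-2)) / 3 = 10/3 = 3.3333
  S[U,V] = ((1)·(1) + (2)·(-1) + (-1)·(3) + (-2)·(-3)) / 3 = 2/3 = 0.6667
  S[V,V] = ((1)·(1) + (-1)·(-1) + (3)·(3) + (-3)·(-3)) / 3 = 20/3 = 6.6667

S is symmetric (S[j,i] = S[i,j]). Assembling:

S = [[3.3333, 0.6667],
 [0.6667, 6.6667]]


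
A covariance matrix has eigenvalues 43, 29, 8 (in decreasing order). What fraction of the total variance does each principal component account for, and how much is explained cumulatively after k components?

Step 1 — total variance = trace(Sigma) = Σ λ_i = 43 + 29 + 8 = 80.

Step 2 — fraction explained by component i = λ_i / Σ λ:
  PC1: 43/80 = 0.5375
  PC2: 29/80 = 0.3625
  PC3: 8/80 = 0.1

Step 3 — cumulative fraction after k components = (λ_1 + ... + λ_k) / Σ λ:
  k = 1: 43/80 = 0.5375
  k = 2: (43 + 29)/80 = 72/80 = 0.9
  k = 3: (43 + 29 + 8)/80 = 80/80 = 1

Summary (fraction, with percent):

explained: PC1 0.5375 (53.75%), PC2 0.3625 (36.25%), PC3 0.1 (10%);  cumulative: 0.5375, 0.9, 1


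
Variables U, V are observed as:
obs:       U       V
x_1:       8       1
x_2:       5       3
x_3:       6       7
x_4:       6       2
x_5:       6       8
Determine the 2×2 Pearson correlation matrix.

Step 1 — column means:
  mean(U) = (8 + 5 + 6 + 6 + 6) / 5 = 31/5 = 6.2
  mean(V) = (1 + 3 + 7 + 2 + 8) / 5 = 21/5 = 4.2

Step 2 — sample variances and covariances s[i,j] = (1/(n-1)) · Σ_k (x_{k,i} - mean_i) · (x_{k,j} - mean_j), with n-1 = 4:
  s[U,U] = ((1.8)·(1.8) + (-1.2)·(-1.2) + (-0.2)·(-0.2) + (-0.2)·(-0.2) + (-0.2)·(-0.2)) / 4 = 4.8/4 = 1.2
  s[U,V] = ((1.8)·(-3.2) + (-1.2)·(-1.2) + (-0.2)·(2.8) + (-0.2)·(-2.2) + (-0.2)·(3.8)) / 4 = -5.2/4 = -1.3
  s[V,V] = ((-3.2)·(-3.2) + (-1.2)·(-1.2) + (2.8)·(2.8) + (-2.2)·(-2.2) + (3.8)·(3.8)) / 4 = 38.8/4 = 9.7
  Sample standard deviations s_i = √(s[i,i]):
  s(U) = √(1.2) = 1.0954
  s(V) = √(9.7) = 3.1145

Step 3 — r_{ij} = s_{ij} / (s_i · s_j):
  r[U,U] = 1 (diagonal).
  r[U,V] = -1.3 / (1.0954 · 3.1145) = -1.3 / 3.4117 = -0.381
  r[V,V] = 1 (diagonal).

R is symmetric with unit diagonal. Assembling:

R = [[1, -0.381],
 [-0.381, 1]]


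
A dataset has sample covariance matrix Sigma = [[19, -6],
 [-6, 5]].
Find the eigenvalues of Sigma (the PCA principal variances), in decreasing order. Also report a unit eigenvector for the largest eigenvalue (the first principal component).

Step 1 — characteristic polynomial of 2×2 Sigma:
  det(Sigma - λI) = λ² - trace · λ + det = 0.
  trace = 19 + 5 = 24, det = 19·5 - (-6)² = 59.
Step 2 — discriminant:
  Δ = trace² - 4·det = 576 - 236 = 340.
Step 3 — eigenvalues:
  λ = (trace ± √Δ)/2 = (24 ± 18.4391)/2,
  λ_1 = 21.2195,  λ_2 = 2.7805.

Step 4 — unit eigenvector for λ_1: solve (Sigma - λ_1 I)v = 0. First row:
  (19 - 21.2195)·v_x + (-6)·v_y = 0, i.e. (-2.2195)·v_x + (-6)·v_y = 0,
  so v ∝ (b, λ_1 - a) = (-6, 2.2195); multiply by -1 so the first entry is positive: u = (6, -2.2195).
  ||u|| = √((6)² + (-2.2195)²) = √(40.9264) ≈ 6.3974,
  v_1 = u/||u|| ≈ (0.9379, -0.3469) (||v_1|| = 1).

λ_1 = 21.2195,  λ_2 = 2.7805;  v_1 ≈ (0.9379, -0.3469)
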